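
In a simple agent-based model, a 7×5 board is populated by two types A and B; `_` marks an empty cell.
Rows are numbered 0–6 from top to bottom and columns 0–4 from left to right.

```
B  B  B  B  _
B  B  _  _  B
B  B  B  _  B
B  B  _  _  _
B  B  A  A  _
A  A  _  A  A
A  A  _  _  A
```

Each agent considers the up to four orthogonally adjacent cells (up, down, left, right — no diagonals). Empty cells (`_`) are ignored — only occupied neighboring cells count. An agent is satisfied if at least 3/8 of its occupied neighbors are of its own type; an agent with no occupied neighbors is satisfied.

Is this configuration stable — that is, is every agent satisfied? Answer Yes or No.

Yes

Row 0: (0,0)B 2/2 satisfied · (0,1)B 3/3 satisfied · (0,2)B 2/2 satisfied · (0,3)B 1/1 satisfied
Row 1: (1,0)B 3/3 satisfied · (1,1)B 3/3 satisfied · (1,4)B 1/1 satisfied
Row 2: (2,0)B 3/3 satisfied · (2,1)B 4/4 satisfied · (2,2)B 1/1 satisfied · (2,4)B 1/1 satisfied
Row 3: (3,0)B 3/3 satisfied · (3,1)B 3/3 satisfied
Row 4: (4,0)B 2/3 satisfied · (4,1)B 2/4 satisfied · (4,2)A 1/2 satisfied · (4,3)A 2/2 satisfied
Row 5: (5,0)A 2/3 satisfied · (5,1)A 2/3 satisfied · (5,3)A 2/2 satisfied · (5,4)A 2/2 satisfied
Row 6: (6,0)A 2/2 satisfied · (6,1)A 2/2 satisfied · (6,4)A 1/1 satisfied
All meet the threshold, so the configuration is stable.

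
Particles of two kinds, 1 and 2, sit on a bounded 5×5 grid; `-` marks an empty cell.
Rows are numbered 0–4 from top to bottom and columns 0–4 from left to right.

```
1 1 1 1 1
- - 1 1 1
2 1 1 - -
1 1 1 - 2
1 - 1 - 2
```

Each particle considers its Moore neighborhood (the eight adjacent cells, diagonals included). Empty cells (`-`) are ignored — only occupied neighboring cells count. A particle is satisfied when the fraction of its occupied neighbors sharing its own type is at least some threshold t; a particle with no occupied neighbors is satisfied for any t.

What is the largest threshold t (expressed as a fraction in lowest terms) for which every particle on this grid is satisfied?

0/1

Row 0: (0,0)1 1/1 · (0,1)1 3/3 · (0,2)1 4/4 · (0,3)1 5/5 · (0,4)1 3/3
Row 1: (1,2)1 6/6 · (1,3)1 6/6 · (1,4)1 3/3
Row 2: (2,0)2 0/3 · (2,1)1 5/6 · (2,2)1 5/5
Row 3: (3,0)1 3/4 · (3,1)1 6/7 · (3,2)1 4/4 · (3,4)2 1/1
Row 4: (4,0)1 2/2 · (4,2)1 2/2 · (4,4)2 1/1
The smallest same-type fraction is 0/3 at (2,0), which reduces to 0/1. Any threshold above that leaves this particle unsatisfied.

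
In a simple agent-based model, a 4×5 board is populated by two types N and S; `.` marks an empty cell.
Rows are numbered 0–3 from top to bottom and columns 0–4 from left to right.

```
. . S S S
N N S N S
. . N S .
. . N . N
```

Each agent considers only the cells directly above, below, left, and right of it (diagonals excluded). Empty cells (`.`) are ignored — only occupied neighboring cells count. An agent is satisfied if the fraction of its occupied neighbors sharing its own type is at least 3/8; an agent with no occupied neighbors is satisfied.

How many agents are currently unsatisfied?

4

Row 0: (0,2)S 2/2 ok · (0,3)S 2/3 ok · (0,4)S 2/2 ok
Row 1: (1,0)N 1/1 ok · (1,1)N 1/2 ok · (1,2)S 1/4 unhappy · (1,3)N 0/4 unhappy · (1,4)S 1/2 ok
Row 2: (2,2)N 1/3 unhappy · (2,3)S 0/2 unhappy
Row 3: (3,2)N 1/1 ok · (3,4)N 0/0 ok
Unsatisfied: (1,2), (1,3), (2,2), (2,3) — 4 in total.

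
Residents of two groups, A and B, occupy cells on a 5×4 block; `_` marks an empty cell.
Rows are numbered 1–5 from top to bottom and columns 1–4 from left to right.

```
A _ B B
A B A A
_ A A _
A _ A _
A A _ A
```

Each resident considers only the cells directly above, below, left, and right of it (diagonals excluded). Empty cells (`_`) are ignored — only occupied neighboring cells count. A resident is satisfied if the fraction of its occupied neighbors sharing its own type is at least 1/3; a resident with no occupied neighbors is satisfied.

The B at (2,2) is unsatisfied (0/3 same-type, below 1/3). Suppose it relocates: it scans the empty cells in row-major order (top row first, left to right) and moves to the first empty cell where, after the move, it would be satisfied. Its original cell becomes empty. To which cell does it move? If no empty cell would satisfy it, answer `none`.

(1,2)

Vacating (2,2). Empty cells in order:
  (1,2): 1/2 same-type → satisfied — stop here.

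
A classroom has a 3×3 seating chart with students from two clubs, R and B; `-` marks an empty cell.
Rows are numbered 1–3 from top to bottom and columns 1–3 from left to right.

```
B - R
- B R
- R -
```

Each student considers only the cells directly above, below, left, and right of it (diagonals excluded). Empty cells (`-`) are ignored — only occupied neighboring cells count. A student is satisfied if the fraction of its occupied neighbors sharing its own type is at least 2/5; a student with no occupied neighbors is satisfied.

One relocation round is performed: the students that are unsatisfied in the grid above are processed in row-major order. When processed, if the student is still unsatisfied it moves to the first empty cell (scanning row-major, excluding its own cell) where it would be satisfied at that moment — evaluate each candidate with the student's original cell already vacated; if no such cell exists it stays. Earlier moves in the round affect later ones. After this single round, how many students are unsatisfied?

Initially unsatisfied (in order): (2,2), (3,2).
  (2,2) → (1,2).
  (3,2): now satisfied by earlier moves; stays.
Resulting grid:
B B R
- - R
- R -
All satisfied now.

0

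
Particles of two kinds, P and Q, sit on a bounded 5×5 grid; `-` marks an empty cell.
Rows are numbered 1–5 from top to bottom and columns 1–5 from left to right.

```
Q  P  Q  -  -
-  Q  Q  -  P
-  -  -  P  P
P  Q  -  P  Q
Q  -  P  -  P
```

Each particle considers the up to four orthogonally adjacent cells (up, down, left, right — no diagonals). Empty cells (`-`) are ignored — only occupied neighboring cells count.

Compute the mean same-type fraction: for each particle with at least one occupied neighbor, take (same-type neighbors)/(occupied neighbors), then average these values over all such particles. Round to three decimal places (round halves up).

0.369

Row 1: (1,1)Q 0/1 · (1,2)P 0/3 · (1,3)Q 1/2
Row 2: (2,2)Q 1/2 · (2,3)Q 2/2 · (2,5)P 1/1
Row 3: (3,4)P 2/2 · (3,5)P 2/3
Row 4: (4,1)P 0/2 · (4,2)Q 0/1 · (4,4)P 1/2 · (4,5)Q 0/3
Row 5: (5,1)Q 0/1 · (5,3)P — no occupied neighbors · (5,5)P 0/1
Sum over 14 particles: 0/1 + 0/3 + 1/2 + 1/2 + 2/2 + 1/1 + 2/2 + 2/3 + 0/2 + 0/1 + 1/2 + 0/3 + 0/1 + 0/1 = 31/6; mean = 31/6 ÷ 14 = 31/84 = 0.369047… → 0.369.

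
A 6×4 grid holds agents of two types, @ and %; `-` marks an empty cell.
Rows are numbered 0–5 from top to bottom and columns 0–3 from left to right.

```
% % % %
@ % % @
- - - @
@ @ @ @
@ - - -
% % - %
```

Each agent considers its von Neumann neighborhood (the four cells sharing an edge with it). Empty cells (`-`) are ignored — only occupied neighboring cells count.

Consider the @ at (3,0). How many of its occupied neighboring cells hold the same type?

Occupied neighbors of (3,0): (4,0)=@, (3,1)=@.
Same type (@): 2 of 2.

2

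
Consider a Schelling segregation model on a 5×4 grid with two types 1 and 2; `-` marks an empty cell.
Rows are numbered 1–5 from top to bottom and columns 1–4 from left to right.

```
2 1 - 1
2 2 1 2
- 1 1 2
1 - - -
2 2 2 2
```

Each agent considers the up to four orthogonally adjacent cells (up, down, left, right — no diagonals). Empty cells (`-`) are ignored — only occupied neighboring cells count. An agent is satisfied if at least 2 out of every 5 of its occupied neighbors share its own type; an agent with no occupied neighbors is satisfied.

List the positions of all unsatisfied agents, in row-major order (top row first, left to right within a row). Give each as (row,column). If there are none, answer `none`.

(1,2), (1,4), (2,2), (2,3), (2,4), (4,1)

(1,1)2 1/2 satisfied
(1,2)1 0/2 not
(1,4)1 0/1 not
(2,1)2 2/2 satisfied
(2,2)2 1/4 not
(2,3)1 1/3 not
(2,4)2 1/3 not
(3,2)1 1/2 satisfied
(3,3)1 2/3 satisfied
(3,4)2 1/2 satisfied
(4,1)1 0/1 not
(5,1)2 1/2 satisfied
(5,2)2 2/2 satisfied
(5,3)2 2/2 satisfied
(5,4)2 1/1 satisfied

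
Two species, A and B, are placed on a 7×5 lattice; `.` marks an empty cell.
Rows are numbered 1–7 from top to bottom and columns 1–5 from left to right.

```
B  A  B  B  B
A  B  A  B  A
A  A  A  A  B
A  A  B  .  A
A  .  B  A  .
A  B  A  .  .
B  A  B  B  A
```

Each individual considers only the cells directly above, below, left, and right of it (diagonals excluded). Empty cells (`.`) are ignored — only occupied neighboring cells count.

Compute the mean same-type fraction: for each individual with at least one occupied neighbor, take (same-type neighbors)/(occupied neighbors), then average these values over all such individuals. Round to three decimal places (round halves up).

0.333

(1,1)B 0/2
(1,2)A 0/3
(1,3)B 1/3
(1,4)B 3/3
(1,5)B 1/2
(2,1)A 1/3
(2,2)B 0/4
(2,3)A 1/4
(2,4)B 1/4
(2,5)A 0/3
(3,1)A 3/3
(3,2)A 3/4
(3,3)A 3/4
(3,4)A 1/3
(3,5)B 0/3
(4,1)A 3/3
(4,2)A 2/3
(4,3)B 1/3
(4,5)A 0/1
(5,1)A 2/2
(5,3)B 1/3
(5,4)A 0/1
(6,1)A 1/3
(6,2)B 0/3
(6,3)A 0/3
(7,1)B 0/2
(7,2)A 0/3
(7,3)B 1/3
(7,4)B 1/2
(7,5)A 0/1
Sum over 30 individuals: 0/2 + 0/3 + 1/3 + 3/3 + 1/2 + 1/3 + 0/4 + 1/4 + 1/4 + 0/3 + 3/3 + 3/4 + 3/4 + 1/3 + 0/3 + 3/3 + 2/3 + 1/3 + 0/1 + 2/2 + 1/3 + 0/1 + 1/3 + 0/3 + 0/3 + 0/2 + 0/3 + 1/3 + 1/2 + 0/1 = 10; mean = 10 ÷ 30 = 1/3 = 0.333333… → 0.333.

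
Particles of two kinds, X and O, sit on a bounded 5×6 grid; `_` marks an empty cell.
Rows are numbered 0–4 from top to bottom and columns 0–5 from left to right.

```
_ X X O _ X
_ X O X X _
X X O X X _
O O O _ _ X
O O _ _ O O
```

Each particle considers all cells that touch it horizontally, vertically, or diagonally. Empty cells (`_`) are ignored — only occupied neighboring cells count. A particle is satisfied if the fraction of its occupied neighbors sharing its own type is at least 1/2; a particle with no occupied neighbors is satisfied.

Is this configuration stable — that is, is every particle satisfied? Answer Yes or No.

No

Row 0: (0,1)X 2/3 ok · (0,2)X 3/5 ok · (0,3)O 1/4 unhappy · (0,5)X 1/1 ok
Row 1: (1,1)X 4/6 ok · (1,2)O 2/8 unhappy · (1,3)X 4/7 ok · (1,4)X 4/5 ok
Row 2: (2,0)X 2/4 ok · (2,1)X 2/7 unhappy · (2,2)O 3/7 unhappy · (2,3)X 3/6 ok · (2,4)X 4/4 ok
Row 3: (3,0)O 3/5 ok · (3,1)O 5/7 ok · (3,2)O 3/5 ok · (3,5)X 1/3 unhappy
Row 4: (4,0)O 3/3 ok · (4,1)O 4/4 ok · (4,4)O 1/2 ok · (4,5)O 1/2 ok
For instance (0,3) has only 1/4 same-type neighbors, below 1/2.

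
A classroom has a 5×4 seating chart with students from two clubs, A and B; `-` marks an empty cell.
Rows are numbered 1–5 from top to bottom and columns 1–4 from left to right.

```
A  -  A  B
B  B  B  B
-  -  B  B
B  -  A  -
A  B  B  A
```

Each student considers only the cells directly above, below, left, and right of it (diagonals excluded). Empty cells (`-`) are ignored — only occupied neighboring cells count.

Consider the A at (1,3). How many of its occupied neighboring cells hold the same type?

Occupied neighbors of (1,3): (2,3)=B, (1,4)=B.
Same type (A): 0 of 2.

0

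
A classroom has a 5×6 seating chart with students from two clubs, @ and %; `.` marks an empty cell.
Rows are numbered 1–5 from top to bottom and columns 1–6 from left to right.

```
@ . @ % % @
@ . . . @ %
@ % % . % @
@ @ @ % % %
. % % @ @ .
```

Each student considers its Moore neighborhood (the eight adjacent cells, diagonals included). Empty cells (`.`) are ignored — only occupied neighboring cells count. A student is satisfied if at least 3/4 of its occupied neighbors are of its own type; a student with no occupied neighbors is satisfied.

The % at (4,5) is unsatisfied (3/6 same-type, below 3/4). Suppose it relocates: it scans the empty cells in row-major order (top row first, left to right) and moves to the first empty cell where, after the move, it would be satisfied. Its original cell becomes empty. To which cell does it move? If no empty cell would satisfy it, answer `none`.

Vacating (4,5). Empty cells in order:
  (1,2): 0/3 same-type → still unsatisfied.
  (2,2): 2/6 same-type → still unsatisfied.
  (2,3): 3/4 same-type → satisfied — stop here.

(2,3)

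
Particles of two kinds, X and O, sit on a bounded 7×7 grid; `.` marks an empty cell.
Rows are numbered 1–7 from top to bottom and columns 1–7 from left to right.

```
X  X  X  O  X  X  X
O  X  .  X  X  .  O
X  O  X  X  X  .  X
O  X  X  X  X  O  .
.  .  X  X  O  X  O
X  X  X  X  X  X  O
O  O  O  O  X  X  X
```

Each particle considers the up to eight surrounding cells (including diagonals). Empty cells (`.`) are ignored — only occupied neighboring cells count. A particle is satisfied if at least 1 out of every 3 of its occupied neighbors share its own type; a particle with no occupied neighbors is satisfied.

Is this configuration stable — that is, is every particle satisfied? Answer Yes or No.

No

Row 1: (1,1)X 2/3 ✓ · (1,2)X 3/4 ✓ · (1,3)X 3/4 ✓ · (1,4)O 0/4 ✗ · (1,5)X 3/4 ✓ · (1,6)X 3/4 ✓ · (1,7)X 1/2 ✓
Row 2: (2,1)O 1/5 ✗ · (2,2)X 5/7 ✓ · (2,4)X 6/7 ✓ · (2,5)X 5/6 ✓ · (2,7)O 0/3 ✗
Row 3: (3,1)X 2/5 ✓ · (3,2)O 2/7 ✗ · (3,3)X 6/7 ✓ · (3,4)X 7/7 ✓ · (3,5)X 5/6 ✓ · (3,7)X 0/2 ✗
Row 4: (4,1)O 1/3 ✓ · (4,2)X 4/6 ✓ · (4,3)X 6/7 ✓ · (4,4)X 7/8 ✓ · (4,5)X 5/7 ✓ · (4,6)O 2/6 ✓
Row 5: (5,3)X 7/7 ✓ · (5,4)X 7/8 ✓ · (5,5)O 1/8 ✗ · (5,6)X 3/7 ✓ · (5,7)O 2/4 ✓
Row 6: (6,1)X 1/3 ✓ · (6,2)X 3/6 ✓ · (6,3)X 4/7 ✓ · (6,4)X 5/8 ✓ · (6,5)X 6/8 ✓ · (6,6)X 5/8 ✓ · (6,7)O 1/5 ✗
Row 7: (7,1)O 1/3 ✓ · (7,2)O 2/5 ✓ · (7,3)O 2/5 ✓ · (7,4)O 1/5 ✗ · (7,5)X 4/5 ✓ · (7,6)X 4/5 ✓ · (7,7)X 2/3 ✓
For instance (1,4) has only 0/4 same-type neighbors, below 1/3.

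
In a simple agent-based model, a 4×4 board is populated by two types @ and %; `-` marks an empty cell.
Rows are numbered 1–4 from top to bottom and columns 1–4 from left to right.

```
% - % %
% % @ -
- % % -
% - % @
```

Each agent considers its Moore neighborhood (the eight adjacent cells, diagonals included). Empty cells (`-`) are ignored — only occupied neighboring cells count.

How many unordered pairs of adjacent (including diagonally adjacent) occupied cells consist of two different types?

Scan each occupied cell's neighbors to the right and below (and the two forward diagonals) so each pair is counted once.
From row 1: 2 unlike of 6 pairs (running 2/6).
From row 2: 3 unlike of 7 pairs (running 5/13).
From row 3: 1 unlike of 5 pairs (running 6/18).
From row 4: 1 unlike of 1 pairs (running 7/19).
Total adjacent occupied pairs: 19; unlike-type pairs: 7.

7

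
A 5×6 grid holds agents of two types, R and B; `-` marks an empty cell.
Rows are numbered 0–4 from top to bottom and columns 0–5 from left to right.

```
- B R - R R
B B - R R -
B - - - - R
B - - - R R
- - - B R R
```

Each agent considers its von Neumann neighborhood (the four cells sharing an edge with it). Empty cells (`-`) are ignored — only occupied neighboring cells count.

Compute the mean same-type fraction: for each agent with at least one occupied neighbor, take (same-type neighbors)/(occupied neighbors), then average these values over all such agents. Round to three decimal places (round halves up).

(0,1)B 1/2
(0,2)R 0/1
(0,4)R 2/2
(0,5)R 1/1
(1,0)B 2/2
(1,1)B 2/2
(1,3)R 1/1
(1,4)R 2/2
(2,0)B 2/2
(2,5)R 1/1
(3,0)B 1/1
(3,4)R 2/2
(3,5)R 3/3
(4,3)B 0/1
(4,4)R 2/3
(4,5)R 2/2
Sum over 16 agents: 1/2 + 0/1 + 2/2 + 1/1 + 2/2 + 2/2 + 1/1 + 2/2 + 2/2 + 1/1 + 1/1 + 2/2 + 3/3 + 0/1 + 2/3 + 2/2 = 79/6; mean = 79/6 ÷ 16 = 79/96 = 0.822916… → 0.823.

0.823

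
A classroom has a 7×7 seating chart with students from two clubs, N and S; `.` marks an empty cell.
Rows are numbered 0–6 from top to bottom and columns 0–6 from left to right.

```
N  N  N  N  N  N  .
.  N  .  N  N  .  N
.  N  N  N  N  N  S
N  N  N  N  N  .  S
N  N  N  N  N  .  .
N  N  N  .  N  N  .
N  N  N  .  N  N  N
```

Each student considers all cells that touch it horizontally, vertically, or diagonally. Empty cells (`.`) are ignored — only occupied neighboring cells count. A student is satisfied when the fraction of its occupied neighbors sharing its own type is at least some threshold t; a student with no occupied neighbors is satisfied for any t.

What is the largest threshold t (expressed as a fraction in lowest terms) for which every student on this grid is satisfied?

1/3

(0,0)N 2/2
(0,1)N 3/3
(0,2)N 4/4
(0,3)N 4/4
(0,4)N 4/4
(0,5)N 3/3
(1,1)N 5/5
(1,3)N 7/7
(1,4)N 7/7
(1,6)N 2/3
(2,1)N 5/5
(2,2)N 7/7
(2,3)N 7/7
(2,4)N 6/6
(2,5)N 4/6
(2,6)S 1/3
(3,0)N 4/4
(3,1)N 7/7
(3,2)N 8/8
(3,3)N 8/8
(3,4)N 6/6
(3,6)S 1/2
(4,0)N 5/5
(4,1)N 8/8
(4,2)N 7/7
(4,3)N 7/7
(4,4)N 5/5
(5,0)N 5/5
(5,1)N 8/8
(5,2)N 6/6
(5,4)N 5/5
(5,5)N 5/5
(6,0)N 3/3
(6,1)N 5/5
(6,2)N 3/3
(6,4)N 3/3
(6,5)N 4/4
(6,6)N 2/2
The smallest same-type fraction is 1/3 at (2,6), which reduces to 1/3. Any threshold above that leaves this student unsatisfied.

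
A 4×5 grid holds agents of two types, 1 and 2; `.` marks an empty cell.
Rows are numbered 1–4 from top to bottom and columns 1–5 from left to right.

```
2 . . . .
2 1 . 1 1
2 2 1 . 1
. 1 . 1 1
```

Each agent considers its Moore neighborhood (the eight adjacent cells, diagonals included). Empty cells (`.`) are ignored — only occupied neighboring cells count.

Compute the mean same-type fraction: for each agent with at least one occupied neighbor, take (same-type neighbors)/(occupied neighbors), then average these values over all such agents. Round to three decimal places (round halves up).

Row 1: (1,1)2 1/2
Row 2: (2,1)2 3/4 · (2,2)1 1/5 · (2,4)1 3/3 · (2,5)1 2/2
Row 3: (3,1)2 2/4 · (3,2)2 2/5 · (3,3)1 4/5 · (3,5)1 4/4
Row 4: (4,2)1 1/3 · (4,4)1 3/3 · (4,5)1 2/2
Sum over 12 agents: 1/2 + 3/4 + 1/5 + 3/3 + 2/2 + 2/4 + 2/5 + 4/5 + 4/4 + 1/3 + 3/3 + 2/2 = 509/60; mean = 509/60 ÷ 12 = 509/720 = 0.706944… → 0.707.

0.707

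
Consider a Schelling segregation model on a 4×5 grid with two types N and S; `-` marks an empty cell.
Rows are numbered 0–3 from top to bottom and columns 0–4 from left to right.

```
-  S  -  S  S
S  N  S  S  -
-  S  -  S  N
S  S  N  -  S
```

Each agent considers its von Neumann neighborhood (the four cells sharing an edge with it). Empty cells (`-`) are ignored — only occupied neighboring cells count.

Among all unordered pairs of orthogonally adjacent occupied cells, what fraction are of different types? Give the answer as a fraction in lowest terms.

7/13

Scan each occupied cell's neighbors to the right and below so each pair is counted once.
From row 0: 1 unlike of 3 pairs (running 1/3).
From row 1: 3 unlike of 5 pairs (running 4/8).
From row 2: 2 unlike of 3 pairs (running 6/11).
From row 3: 1 unlike of 2 pairs (running 7/13).
Total adjacent occupied pairs: 13; unlike-type pairs: 7.
7/13 is already in lowest terms.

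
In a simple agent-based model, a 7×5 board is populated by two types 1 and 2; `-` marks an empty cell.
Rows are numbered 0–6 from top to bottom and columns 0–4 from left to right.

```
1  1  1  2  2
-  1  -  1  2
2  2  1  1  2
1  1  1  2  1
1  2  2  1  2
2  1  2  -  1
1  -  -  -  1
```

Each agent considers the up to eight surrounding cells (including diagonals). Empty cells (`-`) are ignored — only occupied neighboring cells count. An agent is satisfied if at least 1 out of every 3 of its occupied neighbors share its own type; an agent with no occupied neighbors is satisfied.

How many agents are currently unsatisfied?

4

Row 0: (0,0)1 2/2 satisfied · (0,1)1 3/3 satisfied · (0,2)1 3/4 satisfied · (0,3)2 2/4 satisfied · (0,4)2 2/3 satisfied
Row 1: (1,1)1 4/6 satisfied · (1,3)1 3/7 satisfied · (1,4)2 3/5 satisfied
Row 2: (2,0)2 1/4 not · (2,1)2 1/6 not · (2,2)1 5/7 satisfied · (2,3)1 4/7 satisfied · (2,4)2 2/5 satisfied
Row 3: (3,0)1 2/5 satisfied · (3,1)1 4/8 satisfied · (3,2)1 4/8 satisfied · (3,3)2 3/8 satisfied · (3,4)1 2/5 satisfied
Row 4: (4,0)1 3/5 satisfied · (4,1)2 3/8 satisfied · (4,2)2 3/7 satisfied · (4,3)1 3/7 satisfied · (4,4)2 1/4 not
Row 5: (5,0)2 1/4 not · (5,1)1 2/6 satisfied · (5,2)2 2/4 satisfied · (5,4)1 2/3 satisfied
Row 6: (6,0)1 1/2 satisfied · (6,4)1 1/1 satisfied
Unsatisfied: (2,0), (2,1), (4,4), (5,0) — 4 in total.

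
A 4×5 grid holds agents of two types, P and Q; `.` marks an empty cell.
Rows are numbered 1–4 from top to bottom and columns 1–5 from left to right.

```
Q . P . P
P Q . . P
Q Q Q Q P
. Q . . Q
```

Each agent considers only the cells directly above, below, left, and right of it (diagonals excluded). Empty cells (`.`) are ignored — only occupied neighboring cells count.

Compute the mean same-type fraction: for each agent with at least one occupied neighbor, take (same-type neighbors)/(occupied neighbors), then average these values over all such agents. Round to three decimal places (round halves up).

Row 1: (1,1)Q 0/1 · (1,3)P — no occupied neighbors · (1,5)P 1/1
Row 2: (2,1)P 0/3 · (2,2)Q 1/2 · (2,5)P 2/2
Row 3: (3,1)Q 1/2 · (3,2)Q 4/4 · (3,3)Q 2/2 · (3,4)Q 1/2 · (3,5)P 1/3
Row 4: (4,2)Q 1/1 · (4,5)Q 0/1
Sum over 12 agents: 0/1 + 1/1 + 0/3 + 1/2 + 2/2 + 1/2 + 4/4 + 2/2 + 1/2 + 1/3 + 1/1 + 0/1 = 41/6; mean = 41/6 ÷ 12 = 41/72 = 0.569444… → 0.569.

0.569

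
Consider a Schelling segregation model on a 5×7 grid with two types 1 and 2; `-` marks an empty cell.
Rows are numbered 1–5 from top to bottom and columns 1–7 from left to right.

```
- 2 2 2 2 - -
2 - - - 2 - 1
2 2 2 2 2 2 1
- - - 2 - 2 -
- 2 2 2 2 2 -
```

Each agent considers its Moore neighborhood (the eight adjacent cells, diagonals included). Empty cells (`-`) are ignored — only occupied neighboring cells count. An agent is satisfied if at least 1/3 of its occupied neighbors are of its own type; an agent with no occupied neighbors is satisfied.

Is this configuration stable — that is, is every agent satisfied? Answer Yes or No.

Yes

(1,2)2 2/2 ok
(1,3)2 2/2 ok
(1,4)2 3/3 ok
(1,5)2 2/2 ok
(2,1)2 3/3 ok
(2,5)2 5/5 ok
(2,7)1 1/2 ok
(3,1)2 2/2 ok
(3,2)2 3/3 ok
(3,3)2 3/3 ok
(3,4)2 4/4 ok
(3,5)2 5/5 ok
(3,6)2 3/5 ok
(3,7)1 1/3 ok
(4,4)2 6/6 ok
(4,6)2 4/5 ok
(5,2)2 1/1 ok
(5,3)2 3/3 ok
(5,4)2 3/3 ok
(5,5)2 4/4 ok
(5,6)2 2/2 ok
All meet the threshold, so the configuration is stable.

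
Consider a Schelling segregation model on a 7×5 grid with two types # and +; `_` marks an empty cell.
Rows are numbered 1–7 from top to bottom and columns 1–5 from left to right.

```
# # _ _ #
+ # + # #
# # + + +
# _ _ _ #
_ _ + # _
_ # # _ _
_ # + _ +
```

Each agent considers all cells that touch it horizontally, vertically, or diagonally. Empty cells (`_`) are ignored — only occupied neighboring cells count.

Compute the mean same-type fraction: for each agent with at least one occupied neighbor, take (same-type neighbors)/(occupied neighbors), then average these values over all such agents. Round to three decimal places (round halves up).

0.480

(1,1)# 2/3
(1,2)# 2/4
(1,5)# 2/2
(2,1)+ 0/5
(2,2)# 4/7
(2,3)+ 2/6
(2,4)# 2/6
(2,5)# 2/4
(3,1)# 3/4
(3,2)# 3/6
(3,3)+ 2/5
(3,4)+ 3/6
(3,5)+ 1/4
(4,1)# 2/2
(4,5)# 1/3
(5,3)+ 0/3
(5,4)# 2/3
(6,2)# 2/4
(6,3)# 3/5
(7,2)# 2/3
(7,3)+ 0/3
(7,5)+ — no occupied neighbors
Sum over 21 agents: 2/3 + 2/4 + 2/2 + 0/5 + 4/7 + 2/6 + 2/6 + 2/4 + 3/4 + 3/6 + 2/5 + 3/6 + 1/4 + 2/2 + 1/3 + 0/3 + 2/3 + 2/4 + 3/5 + 2/3 + 0/3 = 141/14; mean = 141/14 ÷ 21 = 47/98 = 0.479591… → 0.480.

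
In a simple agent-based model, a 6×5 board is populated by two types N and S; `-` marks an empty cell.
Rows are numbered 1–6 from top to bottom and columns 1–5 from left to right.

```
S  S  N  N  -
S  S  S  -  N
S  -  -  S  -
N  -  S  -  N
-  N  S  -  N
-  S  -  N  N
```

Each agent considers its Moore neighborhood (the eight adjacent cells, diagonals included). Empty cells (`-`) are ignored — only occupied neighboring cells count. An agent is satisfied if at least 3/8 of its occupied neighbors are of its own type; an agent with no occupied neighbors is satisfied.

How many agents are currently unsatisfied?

Row 1: (1,1)S 3/3 ok · (1,2)S 4/5 ok · (1,3)N 1/4 unhappy · (1,4)N 2/3 ok
Row 2: (2,1)S 4/4 ok · (2,2)S 5/6 ok · (2,3)S 3/5 ok · (2,5)N 1/2 ok
Row 3: (3,1)S 2/3 ok · (3,4)S 2/4 ok
Row 4: (4,1)N 1/2 ok · (4,3)S 2/3 ok · (4,5)N 1/2 ok
Row 5: (5,2)N 1/4 unhappy · (5,3)S 2/4 ok · (5,5)N 3/3 ok
Row 6: (6,2)S 1/2 ok · (6,4)N 2/3 ok · (6,5)N 2/2 ok
Unsatisfied: (1,3), (5,2) — 2 in total.

2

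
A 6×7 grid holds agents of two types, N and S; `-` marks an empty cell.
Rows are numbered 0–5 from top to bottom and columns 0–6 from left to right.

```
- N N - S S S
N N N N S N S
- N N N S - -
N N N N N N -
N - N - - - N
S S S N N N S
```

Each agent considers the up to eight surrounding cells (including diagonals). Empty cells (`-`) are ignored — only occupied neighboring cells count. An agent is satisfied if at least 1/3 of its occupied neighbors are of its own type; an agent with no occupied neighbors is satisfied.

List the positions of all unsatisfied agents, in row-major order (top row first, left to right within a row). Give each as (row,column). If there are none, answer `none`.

Row 0: (0,1)N 4/4 ✓ · (0,2)N 4/4 ✓ · (0,4)S 2/4 ✓ · (0,5)S 4/5 ✓ · (0,6)S 2/3 ✓
Row 1: (1,0)N 3/3 ✓ · (1,1)N 6/6 ✓ · (1,2)N 7/7 ✓ · (1,3)N 4/7 ✓ · (1,4)S 3/6 ✓ · (1,5)N 0/6 ✗ · (1,6)S 2/3 ✓
Row 2: (2,1)N 7/7 ✓ · (2,2)N 8/8 ✓ · (2,3)N 6/8 ✓ · (2,4)S 1/7 ✗
Row 3: (3,0)N 3/3 ✓ · (3,1)N 6/6 ✓ · (3,2)N 6/6 ✓ · (3,3)N 5/6 ✓ · (3,4)N 3/4 ✓ · (3,5)N 2/3 ✓
Row 4: (4,0)N 2/4 ✓ · (4,2)N 4/6 ✓ · (4,6)N 2/3 ✓
Row 5: (5,0)S 1/2 ✓ · (5,1)S 2/4 ✓ · (5,2)S 1/3 ✓ · (5,3)N 2/3 ✓ · (5,4)N 2/2 ✓ · (5,5)N 2/3 ✓ · (5,6)S 0/2 ✗

(1,5), (2,4), (5,6)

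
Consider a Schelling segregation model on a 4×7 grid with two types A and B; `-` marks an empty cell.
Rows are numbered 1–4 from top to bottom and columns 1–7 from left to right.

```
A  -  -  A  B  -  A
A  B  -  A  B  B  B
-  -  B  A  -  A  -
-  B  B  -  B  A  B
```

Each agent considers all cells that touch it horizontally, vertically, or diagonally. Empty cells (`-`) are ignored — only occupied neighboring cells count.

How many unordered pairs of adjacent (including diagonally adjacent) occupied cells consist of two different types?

Scan each occupied cell's neighbors to the right and below (and the two forward diagonals) so each pair is counted once.
From row 1: 6 unlike of 10 pairs (running 6/10).
From row 2: 7 unlike of 11 pairs (running 13/21).
From row 3: 5 unlike of 8 pairs (running 18/29).
From row 4: 2 unlike of 3 pairs (running 20/32).
Total adjacent occupied pairs: 32; unlike-type pairs: 20.

20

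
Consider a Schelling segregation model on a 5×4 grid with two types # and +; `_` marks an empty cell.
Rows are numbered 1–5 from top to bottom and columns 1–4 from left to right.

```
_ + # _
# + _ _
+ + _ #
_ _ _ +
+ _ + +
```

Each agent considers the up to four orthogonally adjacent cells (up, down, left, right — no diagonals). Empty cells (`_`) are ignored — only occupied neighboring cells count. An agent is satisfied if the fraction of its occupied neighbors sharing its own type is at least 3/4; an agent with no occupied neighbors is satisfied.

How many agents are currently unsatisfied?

(1,2)+ 1/2 not
(1,3)# 0/1 not
(2,1)# 0/2 not
(2,2)+ 2/3 not
(3,1)+ 1/2 not
(3,2)+ 2/2 satisfied
(3,4)# 0/1 not
(4,4)+ 1/2 not
(5,1)+ 0/0 satisfied
(5,3)+ 1/1 satisfied
(5,4)+ 2/2 satisfied
Unsatisfied: (1,2), (1,3), (2,1), (2,2), (3,1), (3,4), (4,4) — 7 in total.

7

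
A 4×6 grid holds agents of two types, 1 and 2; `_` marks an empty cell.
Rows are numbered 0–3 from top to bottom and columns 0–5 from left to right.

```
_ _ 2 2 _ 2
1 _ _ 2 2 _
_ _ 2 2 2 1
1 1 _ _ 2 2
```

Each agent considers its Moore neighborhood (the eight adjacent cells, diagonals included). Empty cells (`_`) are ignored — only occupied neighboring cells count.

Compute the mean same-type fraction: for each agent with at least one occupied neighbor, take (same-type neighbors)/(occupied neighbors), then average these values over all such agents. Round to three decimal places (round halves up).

(0,2)2 2/2
(0,3)2 3/3
(0,5)2 1/1
(1,0)1 — no occupied neighbors
(1,3)2 6/6
(1,4)2 5/6
(2,2)2 2/3
(2,3)2 5/5
(2,4)2 5/6
(2,5)1 0/4
(3,0)1 1/1
(3,1)1 1/2
(3,4)2 3/4
(3,5)2 2/3
Sum over 13 agents: 2/2 + 3/3 + 1/1 + 6/6 + 5/6 + 2/3 + 5/5 + 5/6 + 0/4 + 1/1 + 1/2 + 3/4 + 2/3 = 41/4; mean = 41/4 ÷ 13 = 41/52 = 0.788461… → 0.788.

0.788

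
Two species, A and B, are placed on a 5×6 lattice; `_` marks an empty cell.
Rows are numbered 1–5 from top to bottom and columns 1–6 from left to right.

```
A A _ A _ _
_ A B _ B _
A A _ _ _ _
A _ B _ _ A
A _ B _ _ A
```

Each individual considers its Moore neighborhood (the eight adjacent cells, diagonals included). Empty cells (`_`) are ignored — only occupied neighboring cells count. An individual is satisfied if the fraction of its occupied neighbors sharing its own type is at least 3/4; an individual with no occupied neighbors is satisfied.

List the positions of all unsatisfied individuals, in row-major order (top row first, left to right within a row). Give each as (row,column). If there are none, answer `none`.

(1,2), (1,4), (2,3), (2,5), (3,2), (4,3)

Row 1: (1,1)A 2/2 ✓ · (1,2)A 2/3 ✗ · (1,4)A 0/2 ✗
Row 2: (2,2)A 4/5 ✓ · (2,3)B 0/4 ✗ · (2,5)B 0/1 ✗
Row 3: (3,1)A 3/3 ✓ · (3,2)A 3/5 ✗
Row 4: (4,1)A 3/3 ✓ · (4,3)B 1/2 ✗ · (4,6)A 1/1 ✓
Row 5: (5,1)A 1/1 ✓ · (5,3)B 1/1 ✓ · (5,6)A 1/1 ✓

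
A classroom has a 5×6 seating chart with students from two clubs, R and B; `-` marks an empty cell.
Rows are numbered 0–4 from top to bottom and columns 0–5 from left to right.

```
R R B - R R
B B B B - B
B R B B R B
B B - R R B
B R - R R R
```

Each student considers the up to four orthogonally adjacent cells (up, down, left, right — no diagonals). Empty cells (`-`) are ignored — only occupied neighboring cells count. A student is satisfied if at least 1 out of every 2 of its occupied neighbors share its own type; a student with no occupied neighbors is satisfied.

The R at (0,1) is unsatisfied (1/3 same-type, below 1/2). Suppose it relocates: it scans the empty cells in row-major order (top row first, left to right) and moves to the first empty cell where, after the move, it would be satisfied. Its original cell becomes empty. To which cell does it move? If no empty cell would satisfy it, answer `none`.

Vacating (0,1). Empty cells in order:
  (0,3): 1/3 same-type → still unsatisfied.
  (1,4): 2/4 same-type → satisfied — stop here.

(1,4)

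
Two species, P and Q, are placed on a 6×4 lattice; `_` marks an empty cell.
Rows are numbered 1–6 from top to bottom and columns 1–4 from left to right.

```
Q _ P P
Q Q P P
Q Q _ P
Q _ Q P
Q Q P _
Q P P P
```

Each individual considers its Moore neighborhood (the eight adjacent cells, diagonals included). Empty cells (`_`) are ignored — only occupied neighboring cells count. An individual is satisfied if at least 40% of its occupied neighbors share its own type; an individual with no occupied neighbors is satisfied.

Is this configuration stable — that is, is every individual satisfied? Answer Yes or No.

(1,1)Q 2/2 ok
(1,3)P 3/4 ok
(1,4)P 3/3 ok
(2,1)Q 4/4 ok
(2,2)Q 4/6 ok
(2,3)P 4/6 ok
(2,4)P 4/4 ok
(3,1)Q 4/4 ok
(3,2)Q 5/6 ok
(3,4)P 3/4 ok
(4,1)Q 4/4 ok
(4,3)Q 2/5 ok
(4,4)P 2/3 ok
(5,1)Q 3/4 ok
(5,2)Q 4/7 ok
(5,3)P 4/6 ok
(6,1)Q 2/3 ok
(6,2)P 2/5 ok
(6,3)P 3/4 ok
(6,4)P 2/2 ok
All meet the threshold, so the configuration is stable.

Yes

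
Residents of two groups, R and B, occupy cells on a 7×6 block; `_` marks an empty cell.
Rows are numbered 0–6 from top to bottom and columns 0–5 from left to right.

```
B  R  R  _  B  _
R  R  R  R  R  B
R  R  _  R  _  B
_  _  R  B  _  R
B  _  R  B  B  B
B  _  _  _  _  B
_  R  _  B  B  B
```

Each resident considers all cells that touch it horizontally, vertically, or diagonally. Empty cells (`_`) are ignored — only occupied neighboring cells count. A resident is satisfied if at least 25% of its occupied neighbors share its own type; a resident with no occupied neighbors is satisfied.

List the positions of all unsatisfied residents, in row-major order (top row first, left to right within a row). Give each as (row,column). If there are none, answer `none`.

(0,0)B 0/3 ✗
(0,1)R 4/5 ✓
(0,2)R 4/4 ✓
(0,4)B 1/3 ✓
(1,0)R 4/5 ✓
(1,1)R 6/7 ✓
(1,2)R 6/6 ✓
(1,3)R 4/5 ✓
(1,4)R 2/5 ✓
(1,5)B 2/3 ✓
(2,0)R 3/3 ✓
(2,1)R 5/5 ✓
(2,3)R 4/5 ✓
(2,5)B 1/3 ✓
(3,2)R 3/5 ✓
(3,3)B 2/5 ✓
(3,5)R 0/3 ✗
(4,0)B 1/1 ✓
(4,2)R 1/3 ✓
(4,3)B 2/4 ✓
(4,4)B 4/5 ✓
(4,5)B 2/3 ✓
(5,0)B 1/2 ✓
(5,5)B 4/4 ✓
(6,1)R 0/1 ✗
(6,3)B 1/1 ✓
(6,4)B 3/3 ✓
(6,5)B 2/2 ✓

(0,0), (3,5), (6,1)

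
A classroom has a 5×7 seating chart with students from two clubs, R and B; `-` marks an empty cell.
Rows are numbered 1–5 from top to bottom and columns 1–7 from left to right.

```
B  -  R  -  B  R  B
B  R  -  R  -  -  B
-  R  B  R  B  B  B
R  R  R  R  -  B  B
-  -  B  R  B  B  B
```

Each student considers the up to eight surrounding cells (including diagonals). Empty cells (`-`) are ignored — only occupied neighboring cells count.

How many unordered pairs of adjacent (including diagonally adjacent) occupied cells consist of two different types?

23

Scan each occupied cell's neighbors to the right and below (and the two forward diagonals) so each pair is counted once.
From row 1: 5 unlike of 9 pairs (running 5/9).
From row 2: 5 unlike of 9 pairs (running 10/18).
From row 3: 7 unlike of 19 pairs (running 17/37).
From row 4: 4 unlike of 15 pairs (running 21/52).
From row 5: 2 unlike of 4 pairs (running 23/56).
Total adjacent occupied pairs: 56; unlike-type pairs: 23.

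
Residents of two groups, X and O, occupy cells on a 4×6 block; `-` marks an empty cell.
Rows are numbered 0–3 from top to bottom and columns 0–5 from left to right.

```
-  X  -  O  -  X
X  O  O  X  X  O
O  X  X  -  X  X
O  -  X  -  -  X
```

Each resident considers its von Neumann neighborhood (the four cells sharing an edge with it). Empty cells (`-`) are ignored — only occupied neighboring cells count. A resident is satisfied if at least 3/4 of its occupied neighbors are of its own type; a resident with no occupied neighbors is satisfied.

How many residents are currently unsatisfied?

13

(0,1)X 0/1 ✗
(0,3)O 0/1 ✗
(0,5)X 0/1 ✗
(1,0)X 0/2 ✗
(1,1)O 1/4 ✗
(1,2)O 1/3 ✗
(1,3)X 1/3 ✗
(1,4)X 2/3 ✗
(1,5)O 0/3 ✗
(2,0)O 1/3 ✗
(2,1)X 1/3 ✗
(2,2)X 2/3 ✗
(2,4)X 2/2 ✓
(2,5)X 2/3 ✗
(3,0)O 1/1 ✓
(3,2)X 1/1 ✓
(3,5)X 1/1 ✓
Unsatisfied: (0,1), (0,3), (0,5), (1,0), (1,1), (1,2), (1,3), (1,4), (1,5), (2,0), (2,1), (2,2), (2,5) — 13 in total.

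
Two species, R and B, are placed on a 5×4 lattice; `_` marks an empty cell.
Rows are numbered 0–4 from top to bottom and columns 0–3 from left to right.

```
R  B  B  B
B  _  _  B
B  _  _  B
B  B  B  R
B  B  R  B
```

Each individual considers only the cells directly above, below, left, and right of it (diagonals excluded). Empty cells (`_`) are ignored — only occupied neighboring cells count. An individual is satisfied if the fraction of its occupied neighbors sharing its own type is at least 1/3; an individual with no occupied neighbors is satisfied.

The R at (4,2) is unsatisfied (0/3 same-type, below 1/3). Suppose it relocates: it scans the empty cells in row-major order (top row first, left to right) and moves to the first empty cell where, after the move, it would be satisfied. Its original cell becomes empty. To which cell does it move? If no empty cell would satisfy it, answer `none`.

Vacating (4,2). Empty cells in order:
  (1,1): 0/2 same-type → still unsatisfied.
  (1,2): 0/2 same-type → still unsatisfied.
  (2,1): 0/2 same-type → still unsatisfied.
  (2,2): 0/2 same-type → still unsatisfied.

none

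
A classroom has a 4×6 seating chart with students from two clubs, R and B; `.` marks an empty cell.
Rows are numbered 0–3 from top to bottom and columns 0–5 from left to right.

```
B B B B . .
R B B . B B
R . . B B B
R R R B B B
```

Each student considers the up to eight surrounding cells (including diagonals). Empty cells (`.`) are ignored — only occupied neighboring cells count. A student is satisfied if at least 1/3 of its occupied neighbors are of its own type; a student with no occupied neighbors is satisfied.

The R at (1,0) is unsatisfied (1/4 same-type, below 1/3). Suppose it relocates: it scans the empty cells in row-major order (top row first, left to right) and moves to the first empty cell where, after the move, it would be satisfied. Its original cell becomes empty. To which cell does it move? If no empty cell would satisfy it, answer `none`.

Vacating (1,0). Empty cells in order:
  (0,4): 0/3 same-type → still unsatisfied.
  (0,5): 0/2 same-type → still unsatisfied.
  (1,3): 0/6 same-type → still unsatisfied.
  (2,1): 4/6 same-type → satisfied — stop here.

(2,1)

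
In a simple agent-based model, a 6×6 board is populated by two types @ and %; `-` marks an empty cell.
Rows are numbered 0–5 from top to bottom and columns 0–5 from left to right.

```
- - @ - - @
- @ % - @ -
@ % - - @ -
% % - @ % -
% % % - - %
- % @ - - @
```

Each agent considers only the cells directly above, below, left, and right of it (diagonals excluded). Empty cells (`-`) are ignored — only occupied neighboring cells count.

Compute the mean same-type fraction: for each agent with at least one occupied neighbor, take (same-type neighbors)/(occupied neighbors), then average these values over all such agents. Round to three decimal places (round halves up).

0.361

(0,2)@ 0/1
(0,5)@ — no occupied neighbors
(1,1)@ 0/2
(1,2)% 0/2
(1,4)@ 1/1
(2,0)@ 0/2
(2,1)% 1/3
(2,4)@ 1/2
(3,0)% 2/3
(3,1)% 3/3
(3,3)@ 0/1
(3,4)% 0/2
(4,0)% 2/2
(4,1)% 4/4
(4,2)% 1/2
(4,5)% 0/1
(5,1)% 1/2
(5,2)@ 0/2
(5,5)@ 0/1
Sum over 18 agents: 0/1 + 0/2 + 0/2 + 1/1 + 0/2 + 1/3 + 1/2 + 2/3 + 3/3 + 0/1 + 0/2 + 2/2 + 4/4 + 1/2 + 0/1 + 1/2 + 0/2 + 0/1 = 13/2; mean = 13/2 ÷ 18 = 13/36 = 0.361111… → 0.361.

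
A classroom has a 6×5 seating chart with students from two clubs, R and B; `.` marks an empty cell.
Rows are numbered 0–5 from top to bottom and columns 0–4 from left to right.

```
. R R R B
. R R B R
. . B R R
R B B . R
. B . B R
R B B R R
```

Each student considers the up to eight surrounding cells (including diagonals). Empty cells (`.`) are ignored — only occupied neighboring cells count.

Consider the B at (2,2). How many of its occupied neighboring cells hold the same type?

3

Occupied neighbors of (2,2): (1,1)=R, (1,2)=R, (1,3)=B, (2,3)=R, (3,1)=B, (3,2)=B.
Same type (B): 3 of 6.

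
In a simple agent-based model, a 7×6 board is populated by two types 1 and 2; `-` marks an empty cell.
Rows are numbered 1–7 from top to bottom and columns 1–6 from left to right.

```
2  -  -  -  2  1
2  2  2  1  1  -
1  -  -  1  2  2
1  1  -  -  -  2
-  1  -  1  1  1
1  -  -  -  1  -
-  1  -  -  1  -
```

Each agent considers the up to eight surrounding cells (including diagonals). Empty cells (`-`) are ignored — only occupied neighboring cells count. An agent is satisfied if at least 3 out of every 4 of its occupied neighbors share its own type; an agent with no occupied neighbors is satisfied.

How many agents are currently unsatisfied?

12

(1,1)2 2/2 satisfied
(1,5)2 0/3 not
(1,6)1 1/2 not
(2,1)2 2/3 not
(2,2)2 3/4 satisfied
(2,3)2 1/3 not
(2,4)1 2/5 not
(2,5)1 3/6 not
(3,1)1 2/4 not
(3,4)1 2/4 not
(3,5)2 2/5 not
(3,6)2 2/3 not
(4,1)1 3/3 satisfied
(4,2)1 3/3 satisfied
(4,6)2 2/4 not
(5,2)1 3/3 satisfied
(5,4)1 2/2 satisfied
(5,5)1 3/4 satisfied
(5,6)1 2/3 not
(6,1)1 2/2 satisfied
(6,5)1 4/4 satisfied
(7,2)1 1/1 satisfied
(7,5)1 1/1 satisfied
Unsatisfied: (1,5), (1,6), (2,1), (2,3), (2,4), (2,5), (3,1), (3,4), (3,5), (3,6), (4,6), (5,6) — 12 in total.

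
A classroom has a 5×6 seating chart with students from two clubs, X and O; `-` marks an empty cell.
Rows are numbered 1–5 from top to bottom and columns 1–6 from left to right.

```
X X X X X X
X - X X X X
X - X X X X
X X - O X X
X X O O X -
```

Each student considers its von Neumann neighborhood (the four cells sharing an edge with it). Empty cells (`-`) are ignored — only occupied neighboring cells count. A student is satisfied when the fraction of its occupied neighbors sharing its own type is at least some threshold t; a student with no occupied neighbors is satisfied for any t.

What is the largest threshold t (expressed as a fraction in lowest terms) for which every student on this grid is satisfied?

1/3

Row 1: (1,1)X 2/2 · (1,2)X 2/2 · (1,3)X 3/3 · (1,4)X 3/3 · (1,5)X 3/3 · (1,6)X 2/2
Row 2: (2,1)X 2/2 · (2,3)X 3/3 · (2,4)X 4/4 · (2,5)X 4/4 · (2,6)X 3/3
Row 3: (3,1)X 2/2 · (3,3)X 2/2 · (3,4)X 3/4 · (3,5)X 4/4 · (3,6)X 3/3
Row 4: (4,1)X 3/3 · (4,2)X 2/2 · (4,4)O 1/3 · (4,5)X 3/4 · (4,6)X 2/2
Row 5: (5,1)X 2/2 · (5,2)X 2/3 · (5,3)O 1/2 · (5,4)O 2/3 · (5,5)X 1/2
The smallest same-type fraction is 1/3 at (4,4), which reduces to 1/3. Any threshold above that leaves this student unsatisfied.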